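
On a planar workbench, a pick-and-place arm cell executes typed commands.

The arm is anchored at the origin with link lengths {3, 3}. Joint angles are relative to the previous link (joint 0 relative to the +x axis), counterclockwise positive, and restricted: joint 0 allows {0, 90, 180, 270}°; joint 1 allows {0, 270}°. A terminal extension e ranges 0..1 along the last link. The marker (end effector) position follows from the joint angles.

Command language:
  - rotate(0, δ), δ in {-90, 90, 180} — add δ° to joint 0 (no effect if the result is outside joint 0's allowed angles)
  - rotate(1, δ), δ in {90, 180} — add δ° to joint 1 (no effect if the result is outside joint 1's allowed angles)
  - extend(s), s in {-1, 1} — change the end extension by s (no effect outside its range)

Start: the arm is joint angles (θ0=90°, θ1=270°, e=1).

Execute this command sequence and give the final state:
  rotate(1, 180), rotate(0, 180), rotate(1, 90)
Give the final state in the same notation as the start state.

initial: joint angles (θ0=90°, θ1=270°, e=1)
t=1 rotate(1, 180) ⇒ joint angles (θ0=90°, θ1=270°, e=1)
t=2 rotate(0, 180) ⇒ joint angles (θ0=270°, θ1=270°, e=1)
t=3 rotate(1, 90) ⇒ joint angles (θ0=270°, θ1=0°, e=1)

joint angles (θ0=270°, θ1=0°, e=1)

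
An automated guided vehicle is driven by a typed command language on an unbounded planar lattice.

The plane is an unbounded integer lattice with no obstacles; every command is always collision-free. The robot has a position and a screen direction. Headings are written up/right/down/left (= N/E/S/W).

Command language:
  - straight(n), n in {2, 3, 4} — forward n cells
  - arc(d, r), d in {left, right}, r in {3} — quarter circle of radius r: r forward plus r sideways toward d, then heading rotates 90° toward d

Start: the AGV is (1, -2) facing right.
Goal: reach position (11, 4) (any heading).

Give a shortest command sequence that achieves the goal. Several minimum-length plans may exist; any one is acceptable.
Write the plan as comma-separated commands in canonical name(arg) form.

arc(left, 3), arc(right, 3), straight(4)

start: (1, -2) facing right
step 1 (arc(left, 3)): (4, 1) facing up
step 2 (arc(right, 3)): (7, 4) facing right
step 3 (straight(4)): (11, 4) facing right
minimal: 3 command(s), checked below 3.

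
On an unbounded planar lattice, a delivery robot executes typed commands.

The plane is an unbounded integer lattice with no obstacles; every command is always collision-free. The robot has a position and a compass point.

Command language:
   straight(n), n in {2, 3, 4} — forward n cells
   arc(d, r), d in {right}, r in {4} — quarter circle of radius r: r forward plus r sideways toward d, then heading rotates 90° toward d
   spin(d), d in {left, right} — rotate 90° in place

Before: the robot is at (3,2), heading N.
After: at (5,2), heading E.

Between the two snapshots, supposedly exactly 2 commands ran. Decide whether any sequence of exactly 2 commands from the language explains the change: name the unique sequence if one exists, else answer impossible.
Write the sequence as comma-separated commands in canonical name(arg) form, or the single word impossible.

spin(right), straight(2)

key: running straight(2) before spin(right) would end elsewhere — order is forced
t0: at (3,2), heading N
step 1 (spin(right)): at (3,2), heading E
step 2 (straight(2)): at (5,2), heading E
all 36 alternatives checked — unique.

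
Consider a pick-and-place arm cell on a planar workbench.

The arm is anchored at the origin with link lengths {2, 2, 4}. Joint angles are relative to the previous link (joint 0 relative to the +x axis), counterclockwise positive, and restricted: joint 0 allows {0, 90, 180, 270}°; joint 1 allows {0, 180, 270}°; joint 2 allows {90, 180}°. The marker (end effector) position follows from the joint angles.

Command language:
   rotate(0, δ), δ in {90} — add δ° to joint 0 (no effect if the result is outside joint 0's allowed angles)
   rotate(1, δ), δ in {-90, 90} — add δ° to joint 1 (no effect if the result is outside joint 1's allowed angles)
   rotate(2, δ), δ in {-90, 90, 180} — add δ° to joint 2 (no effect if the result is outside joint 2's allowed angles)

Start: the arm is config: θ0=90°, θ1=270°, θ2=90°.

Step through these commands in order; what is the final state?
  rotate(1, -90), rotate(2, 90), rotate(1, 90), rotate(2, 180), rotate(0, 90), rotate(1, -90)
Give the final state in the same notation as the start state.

from: config: θ0=90°, θ1=270°, θ2=90°
[1] after rotate(1, -90): config: θ0=90°, θ1=180°, θ2=90°
[2] after rotate(2, 90): config: θ0=90°, θ1=180°, θ2=180°
[3] after rotate(1, 90): config: θ0=90°, θ1=270°, θ2=180°
[4] after rotate(2, 180): config: θ0=90°, θ1=270°, θ2=180°
[5] after rotate(0, 90): config: θ0=180°, θ1=270°, θ2=180°
[6] after rotate(1, -90): config: θ0=180°, θ1=180°, θ2=180°

config: θ0=180°, θ1=180°, θ2=180°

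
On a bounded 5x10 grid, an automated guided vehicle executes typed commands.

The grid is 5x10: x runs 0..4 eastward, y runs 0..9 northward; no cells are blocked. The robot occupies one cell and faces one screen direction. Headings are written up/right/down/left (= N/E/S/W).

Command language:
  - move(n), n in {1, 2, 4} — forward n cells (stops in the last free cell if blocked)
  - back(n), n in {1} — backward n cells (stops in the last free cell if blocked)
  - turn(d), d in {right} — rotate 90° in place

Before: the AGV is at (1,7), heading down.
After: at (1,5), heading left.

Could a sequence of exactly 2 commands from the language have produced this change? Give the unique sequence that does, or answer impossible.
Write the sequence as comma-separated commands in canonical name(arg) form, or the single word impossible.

move(2), turn(right)

key: running turn(right) before move(2) would end elsewhere — order is forced
from: at (1,7), heading down
step 1 (move(2)): at (1,5), heading down
step 2 (turn(right)): at (1,5), heading left
no rival 2-sequence matches.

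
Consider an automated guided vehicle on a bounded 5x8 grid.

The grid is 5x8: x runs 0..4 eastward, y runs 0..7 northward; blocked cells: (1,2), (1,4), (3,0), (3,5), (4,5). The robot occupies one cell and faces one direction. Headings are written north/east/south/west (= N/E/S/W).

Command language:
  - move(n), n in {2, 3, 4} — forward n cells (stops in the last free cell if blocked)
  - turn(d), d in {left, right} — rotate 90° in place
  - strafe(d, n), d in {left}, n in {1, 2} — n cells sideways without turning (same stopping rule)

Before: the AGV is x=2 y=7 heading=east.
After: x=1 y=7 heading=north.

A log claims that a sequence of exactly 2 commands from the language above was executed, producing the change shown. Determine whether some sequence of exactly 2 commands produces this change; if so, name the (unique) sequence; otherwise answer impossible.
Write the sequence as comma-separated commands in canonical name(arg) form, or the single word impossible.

turn(left), strafe(left, 1)

key: cell and facing (now N) both changed — the 2 commands mix motion and turning
t0: x=2 y=7 heading=east
[1] after turn(left): x=2 y=7 heading=north
[2] after strafe(left, 1): x=1 y=7 heading=north
no other 2-command option fits: unique.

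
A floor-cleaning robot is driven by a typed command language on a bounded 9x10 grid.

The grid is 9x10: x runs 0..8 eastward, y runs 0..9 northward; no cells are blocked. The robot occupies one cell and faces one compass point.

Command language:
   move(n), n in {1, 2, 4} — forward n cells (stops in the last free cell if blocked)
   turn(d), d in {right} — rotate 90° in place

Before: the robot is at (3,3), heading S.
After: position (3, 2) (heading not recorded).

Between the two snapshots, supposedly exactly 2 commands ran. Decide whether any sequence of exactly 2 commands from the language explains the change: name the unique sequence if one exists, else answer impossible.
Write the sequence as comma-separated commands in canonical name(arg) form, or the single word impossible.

move(1), turn(right)

key: running turn(right) before move(1) would end elsewhere — order is forced
start: at (3,3), heading S
step 1 (move(1)): at (3,2), heading S
step 2 (turn(right)): at (3,2), heading W
no rival 2-sequence matches.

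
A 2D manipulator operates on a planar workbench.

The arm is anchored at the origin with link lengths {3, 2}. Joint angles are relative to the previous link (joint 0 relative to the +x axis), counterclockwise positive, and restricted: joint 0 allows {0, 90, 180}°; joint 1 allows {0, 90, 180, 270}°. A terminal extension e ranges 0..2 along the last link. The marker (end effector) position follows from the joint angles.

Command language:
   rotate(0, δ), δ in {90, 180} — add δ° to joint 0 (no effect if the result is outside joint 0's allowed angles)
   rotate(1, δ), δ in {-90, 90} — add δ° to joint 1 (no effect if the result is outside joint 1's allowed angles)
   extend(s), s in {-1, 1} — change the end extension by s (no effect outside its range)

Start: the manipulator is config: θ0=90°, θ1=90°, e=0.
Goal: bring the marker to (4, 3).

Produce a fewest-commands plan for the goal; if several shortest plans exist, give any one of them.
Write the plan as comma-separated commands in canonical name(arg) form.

rotate(1, 90), rotate(1, 90), extend(1), extend(1)

begin: config: θ0=90°, θ1=90°, e=0
t=1 rotate(1, 90) ⇒ config: θ0=90°, θ1=180°, e=0
t=2 rotate(1, 90) ⇒ config: θ0=90°, θ1=270°, e=0
t=3 extend(1) ⇒ config: θ0=90°, θ1=270°, e=1
t=4 extend(1) ⇒ config: θ0=90°, θ1=270°, e=2
shorter routes all fall short; 4 is best.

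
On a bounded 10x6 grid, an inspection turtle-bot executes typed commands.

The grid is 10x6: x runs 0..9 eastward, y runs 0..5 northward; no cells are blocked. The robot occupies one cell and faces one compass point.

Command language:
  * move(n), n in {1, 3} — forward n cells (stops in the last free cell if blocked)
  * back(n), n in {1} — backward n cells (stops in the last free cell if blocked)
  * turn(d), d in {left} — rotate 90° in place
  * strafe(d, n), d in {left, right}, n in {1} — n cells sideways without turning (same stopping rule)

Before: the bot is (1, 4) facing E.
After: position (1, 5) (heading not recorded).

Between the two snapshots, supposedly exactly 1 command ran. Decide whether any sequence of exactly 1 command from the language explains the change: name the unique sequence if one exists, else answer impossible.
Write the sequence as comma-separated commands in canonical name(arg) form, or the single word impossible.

strafe(left, 1)

begin: (1, 4) facing E
step 1 (strafe(left, 1)): (1, 5) facing E
uniquely the one of 6 1-step routes that fits.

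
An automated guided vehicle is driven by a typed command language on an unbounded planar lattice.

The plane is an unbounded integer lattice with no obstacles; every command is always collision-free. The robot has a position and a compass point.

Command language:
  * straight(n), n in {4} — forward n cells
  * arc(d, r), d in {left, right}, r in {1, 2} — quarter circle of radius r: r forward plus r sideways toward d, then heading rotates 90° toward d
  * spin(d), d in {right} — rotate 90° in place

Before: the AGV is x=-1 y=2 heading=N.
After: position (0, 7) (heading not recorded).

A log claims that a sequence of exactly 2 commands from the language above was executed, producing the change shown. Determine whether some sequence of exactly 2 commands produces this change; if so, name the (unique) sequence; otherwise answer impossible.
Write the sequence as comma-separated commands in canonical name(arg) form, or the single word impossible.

key: order matters: swapping straight(4) and arc(right, 1) lands elsewhere
t0: x=-1 y=2 heading=N
step 1 (straight(4)): x=-1 y=6 heading=N
step 2 (arc(right, 1)): x=0 y=7 heading=E
no other 2-command option fits: unique.

straight(4), arc(right, 1)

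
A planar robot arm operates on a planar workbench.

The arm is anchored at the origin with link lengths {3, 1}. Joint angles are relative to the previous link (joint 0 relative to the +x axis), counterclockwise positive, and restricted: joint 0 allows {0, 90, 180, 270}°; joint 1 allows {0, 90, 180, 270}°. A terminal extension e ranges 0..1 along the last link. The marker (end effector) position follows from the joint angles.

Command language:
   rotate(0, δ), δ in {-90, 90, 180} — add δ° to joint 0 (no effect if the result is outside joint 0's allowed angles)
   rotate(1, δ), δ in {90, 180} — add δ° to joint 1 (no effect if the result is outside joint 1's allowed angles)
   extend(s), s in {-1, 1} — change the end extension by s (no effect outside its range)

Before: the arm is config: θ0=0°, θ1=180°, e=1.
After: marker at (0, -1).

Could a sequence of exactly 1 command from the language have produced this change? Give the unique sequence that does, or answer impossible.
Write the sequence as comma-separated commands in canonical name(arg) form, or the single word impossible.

rotate(0, -90)

start: config: θ0=0°, θ1=180°, e=1
step 1 (rotate(0, -90)): config: θ0=270°, θ1=180°, e=1
no rival 1-sequence matches.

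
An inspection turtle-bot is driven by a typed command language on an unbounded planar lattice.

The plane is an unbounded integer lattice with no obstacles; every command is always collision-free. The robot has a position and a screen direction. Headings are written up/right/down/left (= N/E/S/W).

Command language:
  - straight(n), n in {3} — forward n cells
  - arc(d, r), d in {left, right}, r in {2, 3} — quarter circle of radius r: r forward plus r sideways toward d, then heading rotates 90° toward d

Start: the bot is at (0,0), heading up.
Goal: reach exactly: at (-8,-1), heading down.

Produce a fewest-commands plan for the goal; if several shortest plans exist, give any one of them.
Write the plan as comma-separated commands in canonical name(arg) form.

start: at (0,0), heading up
step 1 (arc(left, 2)): at (-2,2), heading left
step 2 (straight(3)): at (-5,2), heading left
step 3 (arc(left, 3)): at (-8,-1), heading down
shorter routes all fall short; 3 is best.

arc(left, 2), straight(3), arc(left, 3)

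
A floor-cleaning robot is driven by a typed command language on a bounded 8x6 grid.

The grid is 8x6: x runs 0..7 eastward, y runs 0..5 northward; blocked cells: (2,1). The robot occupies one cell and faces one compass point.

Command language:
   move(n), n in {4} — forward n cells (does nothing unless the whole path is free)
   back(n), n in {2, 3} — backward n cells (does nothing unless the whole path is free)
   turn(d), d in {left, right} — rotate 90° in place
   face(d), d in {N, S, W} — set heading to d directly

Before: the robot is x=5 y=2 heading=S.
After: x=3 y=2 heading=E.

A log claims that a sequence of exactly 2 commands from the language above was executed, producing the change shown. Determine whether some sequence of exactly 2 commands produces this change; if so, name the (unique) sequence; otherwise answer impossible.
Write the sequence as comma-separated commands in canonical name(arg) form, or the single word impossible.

key: cell and facing (now E) both changed — the 2 commands mix motion and turning
begin: x=5 y=2 heading=S
t=1 turn(left) ⇒ x=5 y=2 heading=E
t=2 back(2) ⇒ x=3 y=2 heading=E
all 64 alternatives checked — unique.

turn(left), back(2)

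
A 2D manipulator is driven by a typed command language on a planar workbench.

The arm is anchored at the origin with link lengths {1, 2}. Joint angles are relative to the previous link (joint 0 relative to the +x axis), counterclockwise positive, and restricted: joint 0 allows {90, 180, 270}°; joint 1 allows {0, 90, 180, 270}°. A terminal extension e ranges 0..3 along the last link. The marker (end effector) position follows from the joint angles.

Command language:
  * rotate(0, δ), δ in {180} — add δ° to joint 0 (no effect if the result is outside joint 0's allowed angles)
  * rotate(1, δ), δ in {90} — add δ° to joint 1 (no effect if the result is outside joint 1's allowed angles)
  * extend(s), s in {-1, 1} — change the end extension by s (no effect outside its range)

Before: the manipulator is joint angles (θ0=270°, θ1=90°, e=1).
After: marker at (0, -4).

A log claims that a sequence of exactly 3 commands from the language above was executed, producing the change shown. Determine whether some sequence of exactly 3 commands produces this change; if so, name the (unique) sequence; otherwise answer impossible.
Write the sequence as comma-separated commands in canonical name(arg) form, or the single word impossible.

rotate(1, 90), rotate(1, 90), rotate(1, 90)

begin: joint angles (θ0=270°, θ1=90°, e=1)
t=1 rotate(1, 90) ⇒ joint angles (θ0=270°, θ1=180°, e=1)
t=2 rotate(1, 90) ⇒ joint angles (θ0=270°, θ1=270°, e=1)
t=3 rotate(1, 90) ⇒ joint angles (θ0=270°, θ1=0°, e=1)
uniquely the one of 64 3-step routes that fits.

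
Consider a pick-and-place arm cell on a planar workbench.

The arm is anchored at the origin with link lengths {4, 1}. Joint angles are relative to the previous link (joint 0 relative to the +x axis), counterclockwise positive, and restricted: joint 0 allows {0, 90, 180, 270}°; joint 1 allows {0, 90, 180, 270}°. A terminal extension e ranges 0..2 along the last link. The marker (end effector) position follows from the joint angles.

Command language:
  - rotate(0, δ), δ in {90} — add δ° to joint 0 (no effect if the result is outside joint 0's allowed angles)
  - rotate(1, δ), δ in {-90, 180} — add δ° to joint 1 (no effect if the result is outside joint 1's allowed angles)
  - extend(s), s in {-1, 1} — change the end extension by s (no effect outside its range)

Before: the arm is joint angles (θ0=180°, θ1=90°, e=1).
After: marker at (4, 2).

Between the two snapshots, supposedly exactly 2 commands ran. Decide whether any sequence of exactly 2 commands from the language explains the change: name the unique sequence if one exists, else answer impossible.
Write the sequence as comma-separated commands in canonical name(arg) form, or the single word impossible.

rotate(0, 90), rotate(0, 90)

initial: joint angles (θ0=180°, θ1=90°, e=1)
[1] after rotate(0, 90): joint angles (θ0=270°, θ1=90°, e=1)
[2] after rotate(0, 90): joint angles (θ0=0°, θ1=90°, e=1)
no rival 2-sequence matches.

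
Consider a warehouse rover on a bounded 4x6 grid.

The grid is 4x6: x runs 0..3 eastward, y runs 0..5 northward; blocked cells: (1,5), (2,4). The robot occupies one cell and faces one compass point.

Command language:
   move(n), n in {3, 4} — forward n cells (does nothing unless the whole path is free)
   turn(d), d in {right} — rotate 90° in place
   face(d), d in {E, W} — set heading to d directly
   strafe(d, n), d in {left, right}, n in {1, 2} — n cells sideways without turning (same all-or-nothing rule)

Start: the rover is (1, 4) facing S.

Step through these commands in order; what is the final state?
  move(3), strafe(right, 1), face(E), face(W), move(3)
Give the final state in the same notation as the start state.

t0: (1, 4) facing S
t=1 move(3) ⇒ (1, 1) facing S
t=2 strafe(right, 1) ⇒ (0, 1) facing S
t=3 face(E) ⇒ (0, 1) facing E
t=4 face(W) ⇒ (0, 1) facing W
t=5 move(3) ⇒ (0, 1) facing W

(0, 1) facing W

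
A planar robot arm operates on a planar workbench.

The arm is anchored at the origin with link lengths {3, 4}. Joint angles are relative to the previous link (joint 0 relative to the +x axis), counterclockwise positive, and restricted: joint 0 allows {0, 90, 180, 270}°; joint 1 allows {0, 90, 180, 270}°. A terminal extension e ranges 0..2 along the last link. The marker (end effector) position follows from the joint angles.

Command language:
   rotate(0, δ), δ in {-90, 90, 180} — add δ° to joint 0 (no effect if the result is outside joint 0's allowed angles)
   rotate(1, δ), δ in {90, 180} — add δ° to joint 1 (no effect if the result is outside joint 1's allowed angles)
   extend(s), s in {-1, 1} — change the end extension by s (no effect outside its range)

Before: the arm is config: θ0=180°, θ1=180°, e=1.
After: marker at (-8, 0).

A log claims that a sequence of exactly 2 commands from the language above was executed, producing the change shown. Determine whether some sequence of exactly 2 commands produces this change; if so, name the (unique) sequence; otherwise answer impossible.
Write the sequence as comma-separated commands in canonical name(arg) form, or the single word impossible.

rotate(1, 90), rotate(1, 90)

from: config: θ0=180°, θ1=180°, e=1
1. rotate(1, 90) → config: θ0=180°, θ1=270°, e=1
2. rotate(1, 90) → config: θ0=180°, θ1=0°, e=1
all 49 alternatives checked — unique.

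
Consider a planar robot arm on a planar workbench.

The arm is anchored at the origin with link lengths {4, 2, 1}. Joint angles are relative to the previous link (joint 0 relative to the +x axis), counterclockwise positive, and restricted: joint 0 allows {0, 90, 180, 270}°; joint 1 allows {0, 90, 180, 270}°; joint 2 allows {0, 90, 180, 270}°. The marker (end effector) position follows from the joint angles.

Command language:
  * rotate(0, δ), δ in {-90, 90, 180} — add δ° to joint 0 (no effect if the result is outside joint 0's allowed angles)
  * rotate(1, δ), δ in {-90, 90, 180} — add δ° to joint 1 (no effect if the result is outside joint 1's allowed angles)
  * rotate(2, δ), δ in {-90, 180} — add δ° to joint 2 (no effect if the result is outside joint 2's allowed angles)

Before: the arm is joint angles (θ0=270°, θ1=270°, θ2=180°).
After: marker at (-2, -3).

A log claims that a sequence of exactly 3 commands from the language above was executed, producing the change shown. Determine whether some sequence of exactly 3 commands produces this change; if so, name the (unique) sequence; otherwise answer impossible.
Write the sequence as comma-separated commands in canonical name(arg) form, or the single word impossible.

rotate(2, -90), rotate(2, -90), rotate(2, -90)

from: joint angles (θ0=270°, θ1=270°, θ2=180°)
step 1 (rotate(2, -90)): joint angles (θ0=270°, θ1=270°, θ2=90°)
step 2 (rotate(2, -90)): joint angles (θ0=270°, θ1=270°, θ2=0°)
step 3 (rotate(2, -90)): joint angles (θ0=270°, θ1=270°, θ2=270°)
all 512 alternatives checked — unique.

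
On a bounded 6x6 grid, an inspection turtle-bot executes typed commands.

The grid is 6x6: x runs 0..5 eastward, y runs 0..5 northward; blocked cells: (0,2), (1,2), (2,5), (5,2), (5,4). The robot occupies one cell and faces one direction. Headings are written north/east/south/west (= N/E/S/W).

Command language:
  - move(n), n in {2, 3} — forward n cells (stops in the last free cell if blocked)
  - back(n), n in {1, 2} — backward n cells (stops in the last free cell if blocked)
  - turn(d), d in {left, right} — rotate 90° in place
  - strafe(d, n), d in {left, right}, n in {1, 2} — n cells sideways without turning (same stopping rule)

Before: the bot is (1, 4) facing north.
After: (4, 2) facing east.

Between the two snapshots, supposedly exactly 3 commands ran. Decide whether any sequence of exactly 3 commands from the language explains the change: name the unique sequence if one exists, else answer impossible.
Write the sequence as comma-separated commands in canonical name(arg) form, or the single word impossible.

turn(right), move(3), strafe(right, 2)

key: running strafe(right, 2) before turn(right) would end elsewhere — order is forced
t0: (1, 4) facing north
[1] after turn(right): (1, 4) facing east
[2] after move(3): (4, 4) facing east
[3] after strafe(right, 2): (4, 2) facing east
no other 3-command option fits: unique.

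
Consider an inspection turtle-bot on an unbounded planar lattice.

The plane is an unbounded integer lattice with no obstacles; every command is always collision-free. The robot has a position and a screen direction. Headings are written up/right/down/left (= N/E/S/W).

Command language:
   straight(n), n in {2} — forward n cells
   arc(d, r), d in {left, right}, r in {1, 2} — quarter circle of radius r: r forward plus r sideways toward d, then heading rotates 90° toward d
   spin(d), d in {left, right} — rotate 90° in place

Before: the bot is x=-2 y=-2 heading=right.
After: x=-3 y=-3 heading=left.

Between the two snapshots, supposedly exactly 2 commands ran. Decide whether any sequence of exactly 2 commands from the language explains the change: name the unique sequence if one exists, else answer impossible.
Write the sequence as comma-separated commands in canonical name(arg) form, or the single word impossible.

key: running arc(right, 1) before spin(right) would end elsewhere — order is forced
begin: x=-2 y=-2 heading=right
1. spin(right) → x=-2 y=-2 heading=down
2. arc(right, 1) → x=-3 y=-3 heading=left
all 49 alternatives checked — unique.

spin(right), arc(right, 1)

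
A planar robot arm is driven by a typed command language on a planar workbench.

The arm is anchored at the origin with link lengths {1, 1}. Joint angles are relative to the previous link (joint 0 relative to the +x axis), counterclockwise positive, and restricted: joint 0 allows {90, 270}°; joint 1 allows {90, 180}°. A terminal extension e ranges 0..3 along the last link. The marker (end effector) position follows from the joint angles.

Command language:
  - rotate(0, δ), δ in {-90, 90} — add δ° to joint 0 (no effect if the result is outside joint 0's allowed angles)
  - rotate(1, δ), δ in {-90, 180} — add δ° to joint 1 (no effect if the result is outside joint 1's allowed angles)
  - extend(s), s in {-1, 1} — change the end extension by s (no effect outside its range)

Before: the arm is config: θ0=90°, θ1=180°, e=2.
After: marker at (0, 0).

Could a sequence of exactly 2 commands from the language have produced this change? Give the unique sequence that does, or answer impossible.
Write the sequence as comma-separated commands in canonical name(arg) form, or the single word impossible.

start: config: θ0=90°, θ1=180°, e=2
[1] after extend(-1): config: θ0=90°, θ1=180°, e=1
[2] after extend(-1): config: θ0=90°, θ1=180°, e=0
no other 2-command option fits: unique.

extend(-1), extend(-1)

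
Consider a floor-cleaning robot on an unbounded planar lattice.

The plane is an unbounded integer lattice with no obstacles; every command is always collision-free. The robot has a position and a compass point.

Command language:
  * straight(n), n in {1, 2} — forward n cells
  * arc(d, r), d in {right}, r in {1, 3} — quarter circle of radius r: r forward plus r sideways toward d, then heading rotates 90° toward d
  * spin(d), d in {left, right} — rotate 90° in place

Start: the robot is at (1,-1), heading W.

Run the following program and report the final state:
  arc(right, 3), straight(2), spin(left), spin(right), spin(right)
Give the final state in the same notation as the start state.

from: at (1,-1), heading W
t=1 arc(right, 3) ⇒ at (-2,2), heading N
t=2 straight(2) ⇒ at (-2,4), heading N
t=3 spin(left) ⇒ at (-2,4), heading W
t=4 spin(right) ⇒ at (-2,4), heading N
t=5 spin(right) ⇒ at (-2,4), heading E

at (-2,4), heading E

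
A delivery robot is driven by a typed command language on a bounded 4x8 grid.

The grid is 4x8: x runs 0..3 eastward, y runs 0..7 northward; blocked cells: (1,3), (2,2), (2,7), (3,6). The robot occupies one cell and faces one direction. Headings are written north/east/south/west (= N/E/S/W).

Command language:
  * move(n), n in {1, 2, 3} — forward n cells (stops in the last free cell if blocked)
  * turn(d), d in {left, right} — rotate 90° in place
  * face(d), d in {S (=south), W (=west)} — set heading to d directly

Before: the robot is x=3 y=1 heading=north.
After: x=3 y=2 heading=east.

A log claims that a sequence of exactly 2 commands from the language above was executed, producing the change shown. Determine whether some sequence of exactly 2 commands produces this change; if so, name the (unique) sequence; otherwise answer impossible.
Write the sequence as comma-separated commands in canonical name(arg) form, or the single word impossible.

key: cell and facing (now E) both changed — the 2 commands mix motion and turning
initial: x=3 y=1 heading=north
t=1 move(1) ⇒ x=3 y=2 heading=north
t=2 turn(right) ⇒ x=3 y=2 heading=east
all 49 alternatives checked — unique.

move(1), turn(right)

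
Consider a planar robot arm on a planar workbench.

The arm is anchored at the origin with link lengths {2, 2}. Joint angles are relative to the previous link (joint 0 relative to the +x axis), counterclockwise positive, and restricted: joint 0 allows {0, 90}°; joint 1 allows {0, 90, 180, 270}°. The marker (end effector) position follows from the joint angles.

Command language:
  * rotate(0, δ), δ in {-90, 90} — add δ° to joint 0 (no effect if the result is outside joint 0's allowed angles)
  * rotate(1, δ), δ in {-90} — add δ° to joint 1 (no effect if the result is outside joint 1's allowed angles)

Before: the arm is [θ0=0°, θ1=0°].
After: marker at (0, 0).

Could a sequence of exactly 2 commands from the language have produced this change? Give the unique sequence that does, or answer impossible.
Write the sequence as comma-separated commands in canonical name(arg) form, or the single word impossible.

begin: [θ0=0°, θ1=0°]
t=1 rotate(1, -90) ⇒ [θ0=0°, θ1=270°]
t=2 rotate(1, -90) ⇒ [θ0=0°, θ1=180°]
no other 2-command option fits: unique.

rotate(1, -90), rotate(1, -90)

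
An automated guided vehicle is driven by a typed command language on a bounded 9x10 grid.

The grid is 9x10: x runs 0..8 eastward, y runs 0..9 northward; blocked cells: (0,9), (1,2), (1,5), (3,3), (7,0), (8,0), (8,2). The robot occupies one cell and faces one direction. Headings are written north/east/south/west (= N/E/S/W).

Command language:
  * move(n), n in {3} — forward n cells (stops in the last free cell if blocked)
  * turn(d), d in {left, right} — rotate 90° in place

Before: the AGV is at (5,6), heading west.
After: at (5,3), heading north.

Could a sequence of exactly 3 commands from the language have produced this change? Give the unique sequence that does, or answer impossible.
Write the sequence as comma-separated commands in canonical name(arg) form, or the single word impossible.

all 27 sequences checked — none match.

impossible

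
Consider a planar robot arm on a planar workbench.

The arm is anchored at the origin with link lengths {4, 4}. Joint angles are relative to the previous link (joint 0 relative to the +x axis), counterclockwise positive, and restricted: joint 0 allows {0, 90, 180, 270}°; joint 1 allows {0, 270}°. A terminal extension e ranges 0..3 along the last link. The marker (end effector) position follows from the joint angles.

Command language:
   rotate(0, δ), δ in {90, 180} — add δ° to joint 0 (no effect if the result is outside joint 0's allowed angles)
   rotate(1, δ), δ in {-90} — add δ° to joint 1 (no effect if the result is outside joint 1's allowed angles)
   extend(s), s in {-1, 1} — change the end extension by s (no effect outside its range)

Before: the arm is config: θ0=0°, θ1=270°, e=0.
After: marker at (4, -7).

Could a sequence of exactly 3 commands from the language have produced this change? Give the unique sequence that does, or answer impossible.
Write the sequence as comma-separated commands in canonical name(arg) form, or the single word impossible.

start: config: θ0=0°, θ1=270°, e=0
1. extend(1) → config: θ0=0°, θ1=270°, e=1
2. extend(1) → config: θ0=0°, θ1=270°, e=2
3. extend(1) → config: θ0=0°, θ1=270°, e=3
no rival 3-sequence matches.

extend(1), extend(1), extend(1)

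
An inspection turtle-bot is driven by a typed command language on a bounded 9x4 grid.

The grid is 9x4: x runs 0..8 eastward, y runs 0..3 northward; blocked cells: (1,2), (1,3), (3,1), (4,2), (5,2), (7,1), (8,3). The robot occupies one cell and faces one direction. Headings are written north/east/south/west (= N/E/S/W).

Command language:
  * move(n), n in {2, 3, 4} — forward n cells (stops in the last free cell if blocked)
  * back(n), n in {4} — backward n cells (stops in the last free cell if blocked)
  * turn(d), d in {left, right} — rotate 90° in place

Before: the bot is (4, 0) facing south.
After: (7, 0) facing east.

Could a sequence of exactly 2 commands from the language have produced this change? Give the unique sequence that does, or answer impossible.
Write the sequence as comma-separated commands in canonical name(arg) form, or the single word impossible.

key: position moved to (7,0) AND the heading swung to E — translation plus rotation needed
start: (4, 0) facing south
1. turn(left) → (4, 0) facing east
2. move(3) → (7, 0) facing east
no rival 2-sequence matches.

turn(left), move(3)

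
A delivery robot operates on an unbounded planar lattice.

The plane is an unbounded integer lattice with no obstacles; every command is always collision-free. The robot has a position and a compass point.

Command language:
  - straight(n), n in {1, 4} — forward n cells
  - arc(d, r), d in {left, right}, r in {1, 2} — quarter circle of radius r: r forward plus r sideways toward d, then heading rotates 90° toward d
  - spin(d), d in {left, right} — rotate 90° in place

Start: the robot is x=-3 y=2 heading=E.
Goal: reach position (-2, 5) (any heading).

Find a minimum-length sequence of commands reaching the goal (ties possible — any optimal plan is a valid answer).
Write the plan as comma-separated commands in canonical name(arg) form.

arc(left, 2), arc(left, 1)

from: x=-3 y=2 heading=E
step 1 (arc(left, 2)): x=-1 y=4 heading=N
step 2 (arc(left, 1)): x=-2 y=5 heading=W
shorter routes all fall short; 2 is best.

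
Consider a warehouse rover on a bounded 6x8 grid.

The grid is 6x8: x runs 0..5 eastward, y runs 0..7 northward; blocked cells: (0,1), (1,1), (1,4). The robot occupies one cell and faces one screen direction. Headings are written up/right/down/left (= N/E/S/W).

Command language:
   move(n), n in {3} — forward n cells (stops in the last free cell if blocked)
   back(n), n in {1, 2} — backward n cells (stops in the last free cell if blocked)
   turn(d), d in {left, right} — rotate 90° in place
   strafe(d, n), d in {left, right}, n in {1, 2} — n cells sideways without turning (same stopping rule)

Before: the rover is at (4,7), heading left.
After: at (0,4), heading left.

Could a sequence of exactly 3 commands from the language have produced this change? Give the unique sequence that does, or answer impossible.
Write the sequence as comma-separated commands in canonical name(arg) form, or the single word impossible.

impossible

every 3-command combo misses the target.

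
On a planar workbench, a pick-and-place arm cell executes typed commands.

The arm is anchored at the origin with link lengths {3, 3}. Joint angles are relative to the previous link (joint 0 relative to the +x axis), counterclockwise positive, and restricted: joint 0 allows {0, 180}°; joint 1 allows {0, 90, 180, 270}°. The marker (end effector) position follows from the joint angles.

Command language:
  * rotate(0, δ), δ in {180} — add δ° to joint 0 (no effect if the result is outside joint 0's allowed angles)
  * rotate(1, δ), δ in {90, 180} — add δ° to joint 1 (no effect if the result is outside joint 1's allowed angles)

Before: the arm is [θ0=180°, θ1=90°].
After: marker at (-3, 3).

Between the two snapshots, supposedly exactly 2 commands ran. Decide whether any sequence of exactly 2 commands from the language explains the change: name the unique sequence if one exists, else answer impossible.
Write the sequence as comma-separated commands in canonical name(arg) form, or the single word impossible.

rotate(1, 90), rotate(1, 90)

start: [θ0=180°, θ1=90°]
1. rotate(1, 90) → [θ0=180°, θ1=180°]
2. rotate(1, 90) → [θ0=180°, θ1=270°]
uniquely the one of 9 2-step routes that fits.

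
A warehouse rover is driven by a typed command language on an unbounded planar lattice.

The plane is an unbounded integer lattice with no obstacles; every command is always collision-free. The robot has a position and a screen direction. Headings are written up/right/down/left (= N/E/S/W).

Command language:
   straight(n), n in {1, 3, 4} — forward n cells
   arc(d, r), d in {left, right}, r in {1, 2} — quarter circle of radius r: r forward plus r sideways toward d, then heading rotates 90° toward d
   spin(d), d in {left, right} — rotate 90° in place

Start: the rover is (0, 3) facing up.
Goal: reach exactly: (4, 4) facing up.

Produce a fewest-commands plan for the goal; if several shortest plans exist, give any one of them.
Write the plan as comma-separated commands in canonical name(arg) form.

from: (0, 3) facing up
[1] after spin(right): (0, 3) facing right
[2] after straight(3): (3, 3) facing right
[3] after arc(left, 1): (4, 4) facing up
shorter routes all fall short; 3 is best.

spin(right), straight(3), arc(left, 1)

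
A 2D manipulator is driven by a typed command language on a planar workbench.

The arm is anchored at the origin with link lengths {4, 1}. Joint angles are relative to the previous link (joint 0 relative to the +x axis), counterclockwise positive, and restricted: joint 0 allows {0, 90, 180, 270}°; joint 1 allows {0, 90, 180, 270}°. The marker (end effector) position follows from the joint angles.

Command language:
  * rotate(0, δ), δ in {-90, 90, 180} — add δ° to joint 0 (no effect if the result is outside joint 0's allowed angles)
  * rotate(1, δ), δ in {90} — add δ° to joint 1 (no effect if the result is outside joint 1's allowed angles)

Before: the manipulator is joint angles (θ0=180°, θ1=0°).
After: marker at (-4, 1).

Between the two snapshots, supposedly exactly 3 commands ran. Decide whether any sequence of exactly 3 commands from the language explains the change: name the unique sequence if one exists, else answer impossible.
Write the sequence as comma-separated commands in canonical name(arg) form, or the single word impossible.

rotate(1, 90), rotate(1, 90), rotate(1, 90)

initial: joint angles (θ0=180°, θ1=0°)
step 1 (rotate(1, 90)): joint angles (θ0=180°, θ1=90°)
step 2 (rotate(1, 90)): joint angles (θ0=180°, θ1=180°)
step 3 (rotate(1, 90)): joint angles (θ0=180°, θ1=270°)
uniquely the one of 64 3-step routes that fits.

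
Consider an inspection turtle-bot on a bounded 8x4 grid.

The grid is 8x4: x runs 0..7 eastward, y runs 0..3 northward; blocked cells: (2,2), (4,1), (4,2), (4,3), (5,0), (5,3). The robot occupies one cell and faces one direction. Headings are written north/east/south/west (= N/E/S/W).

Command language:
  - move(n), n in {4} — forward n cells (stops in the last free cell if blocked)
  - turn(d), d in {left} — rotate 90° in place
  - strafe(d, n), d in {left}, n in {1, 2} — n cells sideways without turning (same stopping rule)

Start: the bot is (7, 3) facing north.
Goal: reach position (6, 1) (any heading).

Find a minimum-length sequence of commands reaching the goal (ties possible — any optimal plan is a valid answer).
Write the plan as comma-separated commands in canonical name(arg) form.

begin: (7, 3) facing north
[1] after strafe(left, 1): (6, 3) facing north
[2] after turn(left): (6, 3) facing west
[3] after strafe(left, 2): (6, 1) facing west
no 2-step plan works, so 3 is optimal.

strafe(left, 1), turn(left), strafe(left, 2)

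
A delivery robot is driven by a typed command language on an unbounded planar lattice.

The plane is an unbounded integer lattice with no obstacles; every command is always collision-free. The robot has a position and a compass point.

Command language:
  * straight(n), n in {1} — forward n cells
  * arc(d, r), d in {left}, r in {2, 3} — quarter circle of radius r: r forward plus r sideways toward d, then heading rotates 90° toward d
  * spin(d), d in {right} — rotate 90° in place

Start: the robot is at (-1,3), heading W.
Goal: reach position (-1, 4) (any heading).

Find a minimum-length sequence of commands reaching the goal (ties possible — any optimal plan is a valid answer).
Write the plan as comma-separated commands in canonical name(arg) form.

initial: at (-1,3), heading W
[1] after spin(right): at (-1,3), heading N
[2] after straight(1): at (-1,4), heading N
shorter routes all fall short; 2 is best.

spin(right), straight(1)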